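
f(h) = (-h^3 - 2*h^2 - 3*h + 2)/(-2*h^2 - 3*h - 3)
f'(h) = (4*h + 3)*(-h^3 - 2*h^2 - 3*h + 2)/(-2*h^2 - 3*h - 3)^2 + (-3*h^2 - 4*h - 3)/(-2*h^2 - 3*h - 3)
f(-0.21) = -1.04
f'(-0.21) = 1.84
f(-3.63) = -1.86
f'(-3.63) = 0.36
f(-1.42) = -1.84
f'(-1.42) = -0.56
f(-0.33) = -1.26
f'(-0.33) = 1.85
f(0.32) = -0.19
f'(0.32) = 1.30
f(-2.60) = -1.59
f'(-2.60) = 0.13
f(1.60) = 0.93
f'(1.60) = 0.65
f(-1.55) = -1.77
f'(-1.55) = -0.52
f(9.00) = 4.77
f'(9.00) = 0.50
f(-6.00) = -2.88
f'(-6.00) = 0.47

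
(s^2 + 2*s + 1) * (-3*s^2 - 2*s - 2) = -3*s^4 - 8*s^3 - 9*s^2 - 6*s - 2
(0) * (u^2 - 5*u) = 0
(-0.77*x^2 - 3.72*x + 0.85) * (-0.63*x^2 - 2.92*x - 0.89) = 0.4851*x^4 + 4.592*x^3 + 11.0122*x^2 + 0.828800000000001*x - 0.7565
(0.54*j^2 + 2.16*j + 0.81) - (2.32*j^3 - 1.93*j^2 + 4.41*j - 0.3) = -2.32*j^3 + 2.47*j^2 - 2.25*j + 1.11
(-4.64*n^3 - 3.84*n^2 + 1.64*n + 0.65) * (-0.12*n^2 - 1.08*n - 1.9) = 0.5568*n^5 + 5.472*n^4 + 12.7664*n^3 + 5.4468*n^2 - 3.818*n - 1.235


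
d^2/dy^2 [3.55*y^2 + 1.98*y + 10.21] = 7.10000000000000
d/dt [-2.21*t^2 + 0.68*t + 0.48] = 0.68 - 4.42*t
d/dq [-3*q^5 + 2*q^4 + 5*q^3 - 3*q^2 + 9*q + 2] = -15*q^4 + 8*q^3 + 15*q^2 - 6*q + 9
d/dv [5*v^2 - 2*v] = 10*v - 2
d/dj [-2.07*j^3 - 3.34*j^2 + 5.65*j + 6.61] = -6.21*j^2 - 6.68*j + 5.65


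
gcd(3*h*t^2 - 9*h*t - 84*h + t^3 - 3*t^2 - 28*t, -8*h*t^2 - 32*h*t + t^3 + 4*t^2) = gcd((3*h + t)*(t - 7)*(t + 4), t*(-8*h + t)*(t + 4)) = t + 4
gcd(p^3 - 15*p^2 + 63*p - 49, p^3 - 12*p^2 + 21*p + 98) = p^2 - 14*p + 49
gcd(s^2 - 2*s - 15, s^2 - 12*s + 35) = s - 5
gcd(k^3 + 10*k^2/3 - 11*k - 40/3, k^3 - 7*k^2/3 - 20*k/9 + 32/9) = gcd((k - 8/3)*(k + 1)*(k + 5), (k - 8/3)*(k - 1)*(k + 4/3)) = k - 8/3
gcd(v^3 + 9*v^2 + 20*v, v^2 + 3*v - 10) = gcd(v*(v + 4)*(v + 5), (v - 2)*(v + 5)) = v + 5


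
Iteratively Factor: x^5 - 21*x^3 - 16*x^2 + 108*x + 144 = (x - 3)*(x^4 + 3*x^3 - 12*x^2 - 52*x - 48) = (x - 3)*(x + 2)*(x^3 + x^2 - 14*x - 24) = (x - 3)*(x + 2)^2*(x^2 - x - 12) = (x - 4)*(x - 3)*(x + 2)^2*(x + 3)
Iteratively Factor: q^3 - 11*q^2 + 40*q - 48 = (q - 4)*(q^2 - 7*q + 12) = (q - 4)^2*(q - 3)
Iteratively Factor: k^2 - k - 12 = (k - 4)*(k + 3)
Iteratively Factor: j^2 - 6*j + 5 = (j - 5)*(j - 1)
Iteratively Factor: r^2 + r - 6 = (r + 3)*(r - 2)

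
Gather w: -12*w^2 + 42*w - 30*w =-12*w^2 + 12*w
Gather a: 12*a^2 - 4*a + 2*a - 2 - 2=12*a^2 - 2*a - 4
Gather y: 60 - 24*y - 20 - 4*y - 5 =35 - 28*y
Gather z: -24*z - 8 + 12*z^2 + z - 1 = 12*z^2 - 23*z - 9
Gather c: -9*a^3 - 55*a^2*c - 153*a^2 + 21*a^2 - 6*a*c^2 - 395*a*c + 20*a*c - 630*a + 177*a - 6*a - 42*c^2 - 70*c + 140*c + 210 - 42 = -9*a^3 - 132*a^2 - 459*a + c^2*(-6*a - 42) + c*(-55*a^2 - 375*a + 70) + 168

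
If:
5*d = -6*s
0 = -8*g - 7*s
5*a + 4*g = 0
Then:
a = 7*s/10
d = -6*s/5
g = -7*s/8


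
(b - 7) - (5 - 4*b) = 5*b - 12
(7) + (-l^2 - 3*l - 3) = -l^2 - 3*l + 4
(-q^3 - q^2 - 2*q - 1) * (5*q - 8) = -5*q^4 + 3*q^3 - 2*q^2 + 11*q + 8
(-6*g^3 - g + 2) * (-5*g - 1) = 30*g^4 + 6*g^3 + 5*g^2 - 9*g - 2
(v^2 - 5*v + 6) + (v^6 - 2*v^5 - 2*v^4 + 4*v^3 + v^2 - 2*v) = v^6 - 2*v^5 - 2*v^4 + 4*v^3 + 2*v^2 - 7*v + 6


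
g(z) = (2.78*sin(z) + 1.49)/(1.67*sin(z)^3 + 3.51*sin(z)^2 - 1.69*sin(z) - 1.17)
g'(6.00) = 4.74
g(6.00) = -1.55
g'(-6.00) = -2.82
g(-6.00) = -1.70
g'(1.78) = 1.70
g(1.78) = 2.01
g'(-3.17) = 0.71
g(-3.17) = -1.29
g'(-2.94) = -1.47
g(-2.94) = -1.33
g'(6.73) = -6.75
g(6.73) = -2.42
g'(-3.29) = 1.49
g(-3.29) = -1.42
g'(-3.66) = 11.03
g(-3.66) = -3.04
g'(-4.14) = 18.96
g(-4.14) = 4.34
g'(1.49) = -0.58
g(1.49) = 1.86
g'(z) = (2.78*sin(z) + 1.49)*(-5.01*sin(z)^2*cos(z) - 7.02*sin(z)*cos(z) + 1.69*cos(z))/(1.67*sin(z)^3 + 3.51*sin(z)^2 - 1.69*sin(z) - 1.17)^2 + 2.78*cos(z)/(1.67*sin(z)^3 + 3.51*sin(z)^2 - 1.69*sin(z) - 1.17) = (-17.4237*sin(z) + 2.3213*sin(3*z) + 8.61135*cos(2*z) - 9.34585)*cos(z)/(1.67*sin(z)^3 + 3.51*sin(z)^2 - 1.69*sin(z) - 1.17)^2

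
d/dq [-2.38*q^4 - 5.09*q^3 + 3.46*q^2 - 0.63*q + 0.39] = -9.52*q^3 - 15.27*q^2 + 6.92*q - 0.63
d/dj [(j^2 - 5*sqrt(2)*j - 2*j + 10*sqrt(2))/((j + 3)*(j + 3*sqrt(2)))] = (5*j^2 + 8*sqrt(2)*j^2 - 2*sqrt(2)*j - 150 - 48*sqrt(2))/(j^4 + 6*j^3 + 6*sqrt(2)*j^3 + 27*j^2 + 36*sqrt(2)*j^2 + 54*sqrt(2)*j + 108*j + 162)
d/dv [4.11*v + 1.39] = 4.11000000000000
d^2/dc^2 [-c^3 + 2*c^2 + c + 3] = 4 - 6*c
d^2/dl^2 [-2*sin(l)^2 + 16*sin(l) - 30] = -16*sin(l) - 4*cos(2*l)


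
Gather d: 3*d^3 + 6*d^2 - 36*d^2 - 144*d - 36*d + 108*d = 3*d^3 - 30*d^2 - 72*d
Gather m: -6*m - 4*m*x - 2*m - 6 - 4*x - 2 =m*(-4*x - 8) - 4*x - 8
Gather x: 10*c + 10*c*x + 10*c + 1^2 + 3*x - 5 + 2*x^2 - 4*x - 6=20*c + 2*x^2 + x*(10*c - 1) - 10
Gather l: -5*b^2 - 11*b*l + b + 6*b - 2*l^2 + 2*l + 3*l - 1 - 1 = -5*b^2 + 7*b - 2*l^2 + l*(5 - 11*b) - 2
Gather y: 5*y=5*y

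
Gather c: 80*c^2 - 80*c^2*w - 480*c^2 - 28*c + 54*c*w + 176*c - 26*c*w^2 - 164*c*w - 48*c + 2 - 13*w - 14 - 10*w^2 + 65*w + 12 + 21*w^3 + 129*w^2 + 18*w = c^2*(-80*w - 400) + c*(-26*w^2 - 110*w + 100) + 21*w^3 + 119*w^2 + 70*w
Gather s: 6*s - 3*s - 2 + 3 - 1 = 3*s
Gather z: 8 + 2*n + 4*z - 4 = 2*n + 4*z + 4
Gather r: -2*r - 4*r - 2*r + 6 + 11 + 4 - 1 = 20 - 8*r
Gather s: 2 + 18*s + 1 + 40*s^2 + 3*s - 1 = 40*s^2 + 21*s + 2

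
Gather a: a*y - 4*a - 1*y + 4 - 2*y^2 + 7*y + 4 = a*(y - 4) - 2*y^2 + 6*y + 8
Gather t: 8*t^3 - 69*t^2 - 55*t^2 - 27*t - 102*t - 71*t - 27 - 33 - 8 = 8*t^3 - 124*t^2 - 200*t - 68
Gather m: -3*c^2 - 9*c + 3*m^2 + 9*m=-3*c^2 - 9*c + 3*m^2 + 9*m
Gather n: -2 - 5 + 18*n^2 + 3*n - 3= 18*n^2 + 3*n - 10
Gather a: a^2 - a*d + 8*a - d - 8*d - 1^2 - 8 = a^2 + a*(8 - d) - 9*d - 9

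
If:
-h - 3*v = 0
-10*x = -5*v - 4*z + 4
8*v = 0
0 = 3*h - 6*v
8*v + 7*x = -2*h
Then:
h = 0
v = 0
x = 0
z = 1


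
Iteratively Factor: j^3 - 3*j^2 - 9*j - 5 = (j + 1)*(j^2 - 4*j - 5) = (j - 5)*(j + 1)*(j + 1)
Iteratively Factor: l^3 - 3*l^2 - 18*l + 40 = (l + 4)*(l^2 - 7*l + 10) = (l - 5)*(l + 4)*(l - 2)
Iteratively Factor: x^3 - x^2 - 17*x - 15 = (x + 1)*(x^2 - 2*x - 15) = (x - 5)*(x + 1)*(x + 3)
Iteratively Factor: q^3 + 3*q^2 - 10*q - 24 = (q + 4)*(q^2 - q - 6) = (q - 3)*(q + 4)*(q + 2)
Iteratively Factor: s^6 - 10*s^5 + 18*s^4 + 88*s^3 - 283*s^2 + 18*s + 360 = (s - 2)*(s^5 - 8*s^4 + 2*s^3 + 92*s^2 - 99*s - 180) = (s - 2)*(s + 3)*(s^4 - 11*s^3 + 35*s^2 - 13*s - 60) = (s - 5)*(s - 2)*(s + 3)*(s^3 - 6*s^2 + 5*s + 12) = (s - 5)*(s - 3)*(s - 2)*(s + 3)*(s^2 - 3*s - 4) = (s - 5)*(s - 3)*(s - 2)*(s + 1)*(s + 3)*(s - 4)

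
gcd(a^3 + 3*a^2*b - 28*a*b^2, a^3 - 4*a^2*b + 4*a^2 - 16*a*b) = a^2 - 4*a*b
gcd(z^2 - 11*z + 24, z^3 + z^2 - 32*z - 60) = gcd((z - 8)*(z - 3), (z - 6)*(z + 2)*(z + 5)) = 1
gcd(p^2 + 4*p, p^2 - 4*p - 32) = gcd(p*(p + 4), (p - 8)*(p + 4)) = p + 4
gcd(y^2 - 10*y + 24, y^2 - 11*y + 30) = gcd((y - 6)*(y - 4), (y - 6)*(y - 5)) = y - 6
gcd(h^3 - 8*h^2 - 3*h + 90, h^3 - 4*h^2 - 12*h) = h - 6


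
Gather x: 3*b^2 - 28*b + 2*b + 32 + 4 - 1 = 3*b^2 - 26*b + 35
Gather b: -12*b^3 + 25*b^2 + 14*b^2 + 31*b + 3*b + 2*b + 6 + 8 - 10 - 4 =-12*b^3 + 39*b^2 + 36*b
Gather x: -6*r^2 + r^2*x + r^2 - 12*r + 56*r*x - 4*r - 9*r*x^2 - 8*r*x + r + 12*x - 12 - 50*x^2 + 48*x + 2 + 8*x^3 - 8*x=-5*r^2 - 15*r + 8*x^3 + x^2*(-9*r - 50) + x*(r^2 + 48*r + 52) - 10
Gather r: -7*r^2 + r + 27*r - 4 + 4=-7*r^2 + 28*r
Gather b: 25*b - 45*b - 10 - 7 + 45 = 28 - 20*b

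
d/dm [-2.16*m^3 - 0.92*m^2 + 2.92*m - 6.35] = -6.48*m^2 - 1.84*m + 2.92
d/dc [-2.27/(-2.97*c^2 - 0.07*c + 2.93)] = (-13.4838*c - 0.1589)/(2.97*c^2 + 0.07*c - 2.93)^2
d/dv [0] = 0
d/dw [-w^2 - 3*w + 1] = -2*w - 3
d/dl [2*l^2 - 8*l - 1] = 4*l - 8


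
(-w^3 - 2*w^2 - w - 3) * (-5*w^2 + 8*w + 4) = 5*w^5 + 2*w^4 - 15*w^3 - w^2 - 28*w - 12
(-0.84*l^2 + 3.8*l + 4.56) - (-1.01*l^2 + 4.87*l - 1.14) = 0.17*l^2 - 1.07*l + 5.7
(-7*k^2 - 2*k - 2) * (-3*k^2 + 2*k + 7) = 21*k^4 - 8*k^3 - 47*k^2 - 18*k - 14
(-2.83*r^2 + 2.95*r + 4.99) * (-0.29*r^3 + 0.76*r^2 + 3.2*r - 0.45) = 0.8207*r^5 - 3.0063*r^4 - 8.2611*r^3 + 14.5059*r^2 + 14.6405*r - 2.2455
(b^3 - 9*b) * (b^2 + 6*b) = b^5 + 6*b^4 - 9*b^3 - 54*b^2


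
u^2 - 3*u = u*(u - 3)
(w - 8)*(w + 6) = w^2 - 2*w - 48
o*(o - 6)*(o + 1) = o^3 - 5*o^2 - 6*o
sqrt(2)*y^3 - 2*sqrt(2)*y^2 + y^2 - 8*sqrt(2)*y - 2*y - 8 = (y - 4)*(y + 2)*(sqrt(2)*y + 1)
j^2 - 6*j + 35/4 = (j - 7/2)*(j - 5/2)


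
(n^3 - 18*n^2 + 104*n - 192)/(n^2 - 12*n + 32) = n - 6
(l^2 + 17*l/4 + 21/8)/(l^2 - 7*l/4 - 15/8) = (2*l + 7)/(2*l - 5)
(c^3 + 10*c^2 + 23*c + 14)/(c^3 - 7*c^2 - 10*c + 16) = (c^2 + 8*c + 7)/(c^2 - 9*c + 8)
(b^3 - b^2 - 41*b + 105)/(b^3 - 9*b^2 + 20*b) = (b^2 + 4*b - 21)/(b*(b - 4))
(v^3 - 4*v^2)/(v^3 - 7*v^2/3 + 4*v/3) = 3*v*(v - 4)/(3*v^2 - 7*v + 4)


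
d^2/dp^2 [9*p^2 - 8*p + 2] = 18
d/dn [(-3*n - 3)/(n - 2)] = 9/(n - 2)^2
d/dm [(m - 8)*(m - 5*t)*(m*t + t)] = t*(3*m^2 - 10*m*t - 14*m + 35*t - 8)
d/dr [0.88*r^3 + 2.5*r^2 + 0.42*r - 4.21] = 2.64*r^2 + 5.0*r + 0.42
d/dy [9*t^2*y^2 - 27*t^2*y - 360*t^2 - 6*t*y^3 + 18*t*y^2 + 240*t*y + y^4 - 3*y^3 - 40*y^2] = 18*t^2*y - 27*t^2 - 18*t*y^2 + 36*t*y + 240*t + 4*y^3 - 9*y^2 - 80*y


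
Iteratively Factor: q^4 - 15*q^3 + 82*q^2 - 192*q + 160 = (q - 4)*(q^3 - 11*q^2 + 38*q - 40) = (q - 5)*(q - 4)*(q^2 - 6*q + 8) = (q - 5)*(q - 4)^2*(q - 2)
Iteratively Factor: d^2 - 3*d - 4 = (d - 4)*(d + 1)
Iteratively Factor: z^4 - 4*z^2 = (z + 2)*(z^3 - 2*z^2) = z*(z + 2)*(z^2 - 2*z) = z^2*(z + 2)*(z - 2)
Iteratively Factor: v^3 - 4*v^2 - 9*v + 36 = (v - 4)*(v^2 - 9) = (v - 4)*(v + 3)*(v - 3)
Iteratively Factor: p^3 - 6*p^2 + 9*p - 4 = (p - 1)*(p^2 - 5*p + 4) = (p - 1)^2*(p - 4)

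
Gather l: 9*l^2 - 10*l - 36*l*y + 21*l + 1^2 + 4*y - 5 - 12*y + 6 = 9*l^2 + l*(11 - 36*y) - 8*y + 2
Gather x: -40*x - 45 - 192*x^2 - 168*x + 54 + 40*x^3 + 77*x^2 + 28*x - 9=40*x^3 - 115*x^2 - 180*x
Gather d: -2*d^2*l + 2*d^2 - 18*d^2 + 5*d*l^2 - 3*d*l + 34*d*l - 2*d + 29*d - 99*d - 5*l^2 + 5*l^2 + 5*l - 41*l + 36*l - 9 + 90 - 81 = d^2*(-2*l - 16) + d*(5*l^2 + 31*l - 72)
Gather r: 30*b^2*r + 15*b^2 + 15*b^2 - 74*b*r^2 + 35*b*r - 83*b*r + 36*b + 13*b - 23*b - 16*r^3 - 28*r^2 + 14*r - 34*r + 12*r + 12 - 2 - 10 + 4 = 30*b^2 + 26*b - 16*r^3 + r^2*(-74*b - 28) + r*(30*b^2 - 48*b - 8) + 4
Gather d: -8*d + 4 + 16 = 20 - 8*d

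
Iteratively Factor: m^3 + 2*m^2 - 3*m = (m - 1)*(m^2 + 3*m) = (m - 1)*(m + 3)*(m)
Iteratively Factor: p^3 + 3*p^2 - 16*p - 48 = (p + 4)*(p^2 - p - 12) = (p + 3)*(p + 4)*(p - 4)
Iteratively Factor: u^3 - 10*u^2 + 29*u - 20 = (u - 4)*(u^2 - 6*u + 5) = (u - 5)*(u - 4)*(u - 1)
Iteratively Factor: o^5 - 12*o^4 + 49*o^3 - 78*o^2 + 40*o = (o - 5)*(o^4 - 7*o^3 + 14*o^2 - 8*o) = o*(o - 5)*(o^3 - 7*o^2 + 14*o - 8) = o*(o - 5)*(o - 1)*(o^2 - 6*o + 8) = o*(o - 5)*(o - 2)*(o - 1)*(o - 4)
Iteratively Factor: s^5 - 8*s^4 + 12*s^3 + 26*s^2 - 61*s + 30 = (s - 3)*(s^4 - 5*s^3 - 3*s^2 + 17*s - 10) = (s - 3)*(s + 2)*(s^3 - 7*s^2 + 11*s - 5) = (s - 5)*(s - 3)*(s + 2)*(s^2 - 2*s + 1) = (s - 5)*(s - 3)*(s - 1)*(s + 2)*(s - 1)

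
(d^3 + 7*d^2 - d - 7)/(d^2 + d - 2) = (d^2 + 8*d + 7)/(d + 2)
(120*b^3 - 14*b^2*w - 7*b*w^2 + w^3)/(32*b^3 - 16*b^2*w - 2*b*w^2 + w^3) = (30*b^2 - 11*b*w + w^2)/(8*b^2 - 6*b*w + w^2)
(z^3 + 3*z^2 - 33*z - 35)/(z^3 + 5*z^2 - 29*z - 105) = (z + 1)/(z + 3)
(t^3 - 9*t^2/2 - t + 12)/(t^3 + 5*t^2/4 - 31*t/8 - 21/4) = 4*(t - 4)/(4*t + 7)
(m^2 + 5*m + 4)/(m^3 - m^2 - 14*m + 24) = (m + 1)/(m^2 - 5*m + 6)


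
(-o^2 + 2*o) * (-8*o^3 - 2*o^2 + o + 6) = 8*o^5 - 14*o^4 - 5*o^3 - 4*o^2 + 12*o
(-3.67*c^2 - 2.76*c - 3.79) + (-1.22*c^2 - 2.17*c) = -4.89*c^2 - 4.93*c - 3.79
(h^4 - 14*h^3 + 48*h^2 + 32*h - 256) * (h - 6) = h^5 - 20*h^4 + 132*h^3 - 256*h^2 - 448*h + 1536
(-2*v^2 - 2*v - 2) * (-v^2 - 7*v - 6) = 2*v^4 + 16*v^3 + 28*v^2 + 26*v + 12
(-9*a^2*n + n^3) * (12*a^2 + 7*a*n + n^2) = -108*a^4*n - 63*a^3*n^2 + 3*a^2*n^3 + 7*a*n^4 + n^5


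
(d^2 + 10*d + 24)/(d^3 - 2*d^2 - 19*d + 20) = (d + 6)/(d^2 - 6*d + 5)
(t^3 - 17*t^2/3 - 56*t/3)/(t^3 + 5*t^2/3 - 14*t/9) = 3*(t - 8)/(3*t - 2)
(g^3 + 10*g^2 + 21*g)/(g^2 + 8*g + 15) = g*(g + 7)/(g + 5)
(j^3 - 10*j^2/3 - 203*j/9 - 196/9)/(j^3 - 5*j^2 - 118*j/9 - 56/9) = (3*j + 7)/(3*j + 2)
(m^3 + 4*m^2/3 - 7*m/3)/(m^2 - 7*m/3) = (3*m^2 + 4*m - 7)/(3*m - 7)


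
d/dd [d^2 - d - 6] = 2*d - 1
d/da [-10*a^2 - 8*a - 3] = -20*a - 8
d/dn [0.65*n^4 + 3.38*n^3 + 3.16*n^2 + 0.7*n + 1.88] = 2.6*n^3 + 10.14*n^2 + 6.32*n + 0.7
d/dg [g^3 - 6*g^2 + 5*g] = 3*g^2 - 12*g + 5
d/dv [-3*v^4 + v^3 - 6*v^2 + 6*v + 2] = -12*v^3 + 3*v^2 - 12*v + 6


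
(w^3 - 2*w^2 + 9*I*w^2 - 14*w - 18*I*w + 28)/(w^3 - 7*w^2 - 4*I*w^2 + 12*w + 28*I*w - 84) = (w^2 + w*(-2 + 7*I) - 14*I)/(w^2 - w*(7 + 6*I) + 42*I)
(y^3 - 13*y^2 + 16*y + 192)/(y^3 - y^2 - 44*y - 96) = (y - 8)/(y + 4)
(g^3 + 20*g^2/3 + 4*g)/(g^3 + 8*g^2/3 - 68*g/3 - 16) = g/(g - 4)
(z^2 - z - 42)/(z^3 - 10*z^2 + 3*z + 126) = (z + 6)/(z^2 - 3*z - 18)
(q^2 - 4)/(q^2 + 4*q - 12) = (q + 2)/(q + 6)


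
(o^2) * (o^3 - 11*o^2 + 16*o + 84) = o^5 - 11*o^4 + 16*o^3 + 84*o^2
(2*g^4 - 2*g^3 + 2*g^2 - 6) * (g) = 2*g^5 - 2*g^4 + 2*g^3 - 6*g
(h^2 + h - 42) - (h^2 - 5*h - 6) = 6*h - 36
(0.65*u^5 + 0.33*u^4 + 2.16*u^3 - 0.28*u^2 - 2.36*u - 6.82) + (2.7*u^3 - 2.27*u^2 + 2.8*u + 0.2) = 0.65*u^5 + 0.33*u^4 + 4.86*u^3 - 2.55*u^2 + 0.44*u - 6.62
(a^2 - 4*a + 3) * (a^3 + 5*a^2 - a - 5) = a^5 + a^4 - 18*a^3 + 14*a^2 + 17*a - 15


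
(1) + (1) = 2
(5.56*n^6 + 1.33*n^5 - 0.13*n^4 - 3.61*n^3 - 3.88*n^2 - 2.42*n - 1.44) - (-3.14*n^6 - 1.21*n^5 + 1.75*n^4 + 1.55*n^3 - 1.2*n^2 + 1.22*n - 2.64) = 8.7*n^6 + 2.54*n^5 - 1.88*n^4 - 5.16*n^3 - 2.68*n^2 - 3.64*n + 1.2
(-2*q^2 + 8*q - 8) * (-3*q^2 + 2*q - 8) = 6*q^4 - 28*q^3 + 56*q^2 - 80*q + 64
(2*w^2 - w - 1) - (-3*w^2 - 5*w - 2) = 5*w^2 + 4*w + 1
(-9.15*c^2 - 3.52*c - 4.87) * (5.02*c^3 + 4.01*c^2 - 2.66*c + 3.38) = -45.933*c^5 - 54.3619*c^4 - 14.2236*c^3 - 41.0925*c^2 + 1.0566*c - 16.4606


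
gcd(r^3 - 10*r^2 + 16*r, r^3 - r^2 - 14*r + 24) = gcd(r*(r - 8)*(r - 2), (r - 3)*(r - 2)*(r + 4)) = r - 2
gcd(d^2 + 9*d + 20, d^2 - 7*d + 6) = 1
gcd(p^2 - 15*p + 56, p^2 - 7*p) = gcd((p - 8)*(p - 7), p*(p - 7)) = p - 7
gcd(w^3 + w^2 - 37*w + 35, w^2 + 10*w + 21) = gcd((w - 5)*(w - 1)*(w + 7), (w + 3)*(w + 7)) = w + 7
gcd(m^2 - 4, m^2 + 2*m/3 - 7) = 1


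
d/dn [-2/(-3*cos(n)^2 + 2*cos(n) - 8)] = 4*(3*cos(n) - 1)*sin(n)/(3*cos(n)^2 - 2*cos(n) + 8)^2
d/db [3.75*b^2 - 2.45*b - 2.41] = 7.5*b - 2.45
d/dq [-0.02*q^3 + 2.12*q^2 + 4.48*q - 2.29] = -0.06*q^2 + 4.24*q + 4.48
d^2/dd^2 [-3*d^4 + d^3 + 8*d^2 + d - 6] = -36*d^2 + 6*d + 16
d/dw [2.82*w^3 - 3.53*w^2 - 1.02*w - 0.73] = 8.46*w^2 - 7.06*w - 1.02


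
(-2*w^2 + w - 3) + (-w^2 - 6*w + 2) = -3*w^2 - 5*w - 1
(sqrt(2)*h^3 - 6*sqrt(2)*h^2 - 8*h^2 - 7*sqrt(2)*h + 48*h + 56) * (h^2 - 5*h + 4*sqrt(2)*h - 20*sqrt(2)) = sqrt(2)*h^5 - 11*sqrt(2)*h^4 - 9*sqrt(2)*h^3 + 387*sqrt(2)*h^2 - 736*sqrt(2)*h - 1120*sqrt(2)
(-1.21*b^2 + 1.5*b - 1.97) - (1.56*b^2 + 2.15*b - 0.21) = -2.77*b^2 - 0.65*b - 1.76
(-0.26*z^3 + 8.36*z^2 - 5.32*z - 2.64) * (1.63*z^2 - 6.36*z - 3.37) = -0.4238*z^5 + 15.2804*z^4 - 60.965*z^3 + 1.3588*z^2 + 34.7188*z + 8.8968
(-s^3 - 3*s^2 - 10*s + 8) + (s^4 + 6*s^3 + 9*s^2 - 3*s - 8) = s^4 + 5*s^3 + 6*s^2 - 13*s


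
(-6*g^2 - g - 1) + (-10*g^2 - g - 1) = -16*g^2 - 2*g - 2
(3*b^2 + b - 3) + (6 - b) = 3*b^2 + 3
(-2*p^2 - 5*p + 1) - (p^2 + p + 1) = -3*p^2 - 6*p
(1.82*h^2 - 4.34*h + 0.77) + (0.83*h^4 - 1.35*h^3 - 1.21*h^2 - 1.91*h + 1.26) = 0.83*h^4 - 1.35*h^3 + 0.61*h^2 - 6.25*h + 2.03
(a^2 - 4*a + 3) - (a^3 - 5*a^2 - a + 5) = -a^3 + 6*a^2 - 3*a - 2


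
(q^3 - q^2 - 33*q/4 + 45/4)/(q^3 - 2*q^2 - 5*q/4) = (2*q^2 + 3*q - 9)/(q*(2*q + 1))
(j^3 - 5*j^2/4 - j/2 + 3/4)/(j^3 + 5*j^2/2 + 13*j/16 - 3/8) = 4*(j^2 - 2*j + 1)/(4*j^2 + 7*j - 2)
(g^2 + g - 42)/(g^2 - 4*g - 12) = (g + 7)/(g + 2)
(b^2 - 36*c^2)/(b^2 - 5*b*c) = (b^2 - 36*c^2)/(b*(b - 5*c))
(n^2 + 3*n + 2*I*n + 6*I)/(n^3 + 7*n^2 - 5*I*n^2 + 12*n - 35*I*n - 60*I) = (n + 2*I)/(n^2 + n*(4 - 5*I) - 20*I)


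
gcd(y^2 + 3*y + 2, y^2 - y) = 1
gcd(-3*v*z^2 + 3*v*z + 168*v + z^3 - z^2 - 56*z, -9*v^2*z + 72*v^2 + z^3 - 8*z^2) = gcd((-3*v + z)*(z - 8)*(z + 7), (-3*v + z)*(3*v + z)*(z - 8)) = -3*v*z + 24*v + z^2 - 8*z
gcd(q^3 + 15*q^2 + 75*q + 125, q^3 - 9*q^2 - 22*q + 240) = q + 5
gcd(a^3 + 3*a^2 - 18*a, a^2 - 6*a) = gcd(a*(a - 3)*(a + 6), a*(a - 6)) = a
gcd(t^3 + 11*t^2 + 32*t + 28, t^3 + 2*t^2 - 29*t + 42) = t + 7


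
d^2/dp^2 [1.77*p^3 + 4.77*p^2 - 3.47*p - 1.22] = 10.62*p + 9.54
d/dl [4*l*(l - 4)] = 8*l - 16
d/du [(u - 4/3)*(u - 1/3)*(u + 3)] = 3*u^2 + 8*u/3 - 41/9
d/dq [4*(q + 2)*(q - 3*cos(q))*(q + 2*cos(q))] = -4*(q + 2)*(q - 3*cos(q))*(2*sin(q) - 1) + 4*(q + 2)*(q + 2*cos(q))*(3*sin(q) + 1) + 4*(q - 3*cos(q))*(q + 2*cos(q))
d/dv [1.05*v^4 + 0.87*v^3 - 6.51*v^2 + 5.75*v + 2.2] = 4.2*v^3 + 2.61*v^2 - 13.02*v + 5.75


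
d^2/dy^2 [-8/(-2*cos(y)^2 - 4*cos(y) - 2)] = 8*(cos(y) - cos(2*y) + 2)/(cos(y) + 1)^4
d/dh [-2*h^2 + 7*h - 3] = 7 - 4*h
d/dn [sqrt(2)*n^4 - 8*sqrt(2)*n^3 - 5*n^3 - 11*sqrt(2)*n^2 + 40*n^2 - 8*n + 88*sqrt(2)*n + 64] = 4*sqrt(2)*n^3 - 24*sqrt(2)*n^2 - 15*n^2 - 22*sqrt(2)*n + 80*n - 8 + 88*sqrt(2)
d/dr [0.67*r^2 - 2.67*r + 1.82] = 1.34*r - 2.67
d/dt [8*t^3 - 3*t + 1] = 24*t^2 - 3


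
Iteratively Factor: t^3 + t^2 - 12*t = (t)*(t^2 + t - 12) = t*(t - 3)*(t + 4)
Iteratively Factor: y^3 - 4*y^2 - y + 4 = (y - 4)*(y^2 - 1) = (y - 4)*(y - 1)*(y + 1)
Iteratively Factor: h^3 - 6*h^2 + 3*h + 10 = (h - 2)*(h^2 - 4*h - 5) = (h - 2)*(h + 1)*(h - 5)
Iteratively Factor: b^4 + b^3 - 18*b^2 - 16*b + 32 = (b + 4)*(b^3 - 3*b^2 - 6*b + 8) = (b + 2)*(b + 4)*(b^2 - 5*b + 4) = (b - 1)*(b + 2)*(b + 4)*(b - 4)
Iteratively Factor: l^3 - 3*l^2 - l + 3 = (l - 3)*(l^2 - 1) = (l - 3)*(l + 1)*(l - 1)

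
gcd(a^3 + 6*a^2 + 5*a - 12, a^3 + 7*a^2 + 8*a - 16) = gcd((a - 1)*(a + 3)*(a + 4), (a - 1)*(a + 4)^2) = a^2 + 3*a - 4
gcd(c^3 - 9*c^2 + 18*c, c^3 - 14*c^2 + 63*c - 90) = c^2 - 9*c + 18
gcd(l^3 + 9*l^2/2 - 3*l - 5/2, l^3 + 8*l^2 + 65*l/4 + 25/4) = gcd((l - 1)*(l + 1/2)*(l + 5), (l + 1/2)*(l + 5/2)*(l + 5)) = l^2 + 11*l/2 + 5/2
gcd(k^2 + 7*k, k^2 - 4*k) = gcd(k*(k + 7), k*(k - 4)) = k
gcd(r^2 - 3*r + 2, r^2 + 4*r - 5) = r - 1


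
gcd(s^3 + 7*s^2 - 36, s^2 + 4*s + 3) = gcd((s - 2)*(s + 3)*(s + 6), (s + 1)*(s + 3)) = s + 3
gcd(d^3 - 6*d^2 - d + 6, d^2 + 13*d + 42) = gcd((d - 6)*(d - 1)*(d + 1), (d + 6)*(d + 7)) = 1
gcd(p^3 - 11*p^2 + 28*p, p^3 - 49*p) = p^2 - 7*p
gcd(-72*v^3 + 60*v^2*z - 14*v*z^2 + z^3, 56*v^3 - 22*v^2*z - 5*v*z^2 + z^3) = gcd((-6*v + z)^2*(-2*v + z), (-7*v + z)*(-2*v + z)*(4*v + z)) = -2*v + z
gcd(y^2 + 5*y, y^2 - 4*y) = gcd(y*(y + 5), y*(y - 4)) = y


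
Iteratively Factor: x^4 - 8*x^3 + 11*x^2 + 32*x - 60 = (x - 2)*(x^3 - 6*x^2 - x + 30) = (x - 2)*(x + 2)*(x^2 - 8*x + 15) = (x - 5)*(x - 2)*(x + 2)*(x - 3)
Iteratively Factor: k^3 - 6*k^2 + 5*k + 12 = (k - 4)*(k^2 - 2*k - 3) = (k - 4)*(k - 3)*(k + 1)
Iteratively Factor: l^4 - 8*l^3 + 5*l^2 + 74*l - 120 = (l - 4)*(l^3 - 4*l^2 - 11*l + 30) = (l - 4)*(l + 3)*(l^2 - 7*l + 10) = (l - 5)*(l - 4)*(l + 3)*(l - 2)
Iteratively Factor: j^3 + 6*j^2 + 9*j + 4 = (j + 1)*(j^2 + 5*j + 4) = (j + 1)*(j + 4)*(j + 1)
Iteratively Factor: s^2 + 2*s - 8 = (s + 4)*(s - 2)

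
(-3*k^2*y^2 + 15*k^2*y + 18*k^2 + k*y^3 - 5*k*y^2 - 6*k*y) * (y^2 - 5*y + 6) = -3*k^2*y^4 + 30*k^2*y^3 - 75*k^2*y^2 + 108*k^2 + k*y^5 - 10*k*y^4 + 25*k*y^3 - 36*k*y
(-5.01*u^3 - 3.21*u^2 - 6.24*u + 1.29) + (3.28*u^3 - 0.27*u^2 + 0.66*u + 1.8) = -1.73*u^3 - 3.48*u^2 - 5.58*u + 3.09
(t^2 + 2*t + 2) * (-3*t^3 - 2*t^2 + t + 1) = -3*t^5 - 8*t^4 - 9*t^3 - t^2 + 4*t + 2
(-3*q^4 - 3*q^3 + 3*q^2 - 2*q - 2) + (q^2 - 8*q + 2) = -3*q^4 - 3*q^3 + 4*q^2 - 10*q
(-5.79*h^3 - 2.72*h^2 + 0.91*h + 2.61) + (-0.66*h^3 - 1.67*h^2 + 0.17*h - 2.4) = -6.45*h^3 - 4.39*h^2 + 1.08*h + 0.21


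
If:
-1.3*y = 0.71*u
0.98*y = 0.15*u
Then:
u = 0.00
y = 0.00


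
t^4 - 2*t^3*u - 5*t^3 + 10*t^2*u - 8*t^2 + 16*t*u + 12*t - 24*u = (t - 6)*(t - 1)*(t + 2)*(t - 2*u)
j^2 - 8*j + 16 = (j - 4)^2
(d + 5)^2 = d^2 + 10*d + 25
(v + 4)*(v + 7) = v^2 + 11*v + 28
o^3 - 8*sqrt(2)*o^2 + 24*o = o*(o - 6*sqrt(2))*(o - 2*sqrt(2))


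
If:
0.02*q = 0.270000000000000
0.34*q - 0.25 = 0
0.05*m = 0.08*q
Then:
No Solution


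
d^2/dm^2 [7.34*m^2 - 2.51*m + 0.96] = 14.6800000000000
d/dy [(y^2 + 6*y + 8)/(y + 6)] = (y^2 + 12*y + 28)/(y^2 + 12*y + 36)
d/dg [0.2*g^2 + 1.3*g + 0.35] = 0.4*g + 1.3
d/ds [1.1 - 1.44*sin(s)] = -1.44*cos(s)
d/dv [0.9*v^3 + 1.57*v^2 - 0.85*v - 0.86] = 2.7*v^2 + 3.14*v - 0.85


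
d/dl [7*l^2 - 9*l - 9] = 14*l - 9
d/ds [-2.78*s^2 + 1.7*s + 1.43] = 1.7 - 5.56*s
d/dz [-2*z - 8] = -2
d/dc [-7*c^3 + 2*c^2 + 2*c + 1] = -21*c^2 + 4*c + 2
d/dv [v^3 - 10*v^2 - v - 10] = 3*v^2 - 20*v - 1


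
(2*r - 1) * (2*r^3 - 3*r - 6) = 4*r^4 - 2*r^3 - 6*r^2 - 9*r + 6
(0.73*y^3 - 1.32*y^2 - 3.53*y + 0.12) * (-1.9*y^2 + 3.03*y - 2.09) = -1.387*y^5 + 4.7199*y^4 + 1.1817*y^3 - 8.1651*y^2 + 7.7413*y - 0.2508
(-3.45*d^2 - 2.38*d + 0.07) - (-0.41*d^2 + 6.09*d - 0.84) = -3.04*d^2 - 8.47*d + 0.91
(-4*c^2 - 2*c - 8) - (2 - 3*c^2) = -c^2 - 2*c - 10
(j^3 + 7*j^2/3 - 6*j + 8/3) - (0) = j^3 + 7*j^2/3 - 6*j + 8/3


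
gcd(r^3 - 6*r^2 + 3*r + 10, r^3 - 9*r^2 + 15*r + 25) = r^2 - 4*r - 5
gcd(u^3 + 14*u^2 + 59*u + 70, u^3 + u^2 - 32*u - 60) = u^2 + 7*u + 10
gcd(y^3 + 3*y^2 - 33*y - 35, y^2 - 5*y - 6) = y + 1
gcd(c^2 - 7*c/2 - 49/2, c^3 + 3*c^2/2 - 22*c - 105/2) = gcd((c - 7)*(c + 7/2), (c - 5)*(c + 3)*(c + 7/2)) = c + 7/2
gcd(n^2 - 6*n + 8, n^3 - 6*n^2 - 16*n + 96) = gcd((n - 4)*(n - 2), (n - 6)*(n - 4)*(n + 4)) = n - 4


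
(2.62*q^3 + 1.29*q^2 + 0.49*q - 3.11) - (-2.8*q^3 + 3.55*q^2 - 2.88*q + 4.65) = 5.42*q^3 - 2.26*q^2 + 3.37*q - 7.76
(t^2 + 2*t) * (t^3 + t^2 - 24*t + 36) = t^5 + 3*t^4 - 22*t^3 - 12*t^2 + 72*t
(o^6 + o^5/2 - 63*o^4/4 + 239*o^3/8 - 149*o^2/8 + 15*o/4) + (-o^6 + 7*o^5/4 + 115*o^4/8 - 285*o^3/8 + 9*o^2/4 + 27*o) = 9*o^5/4 - 11*o^4/8 - 23*o^3/4 - 131*o^2/8 + 123*o/4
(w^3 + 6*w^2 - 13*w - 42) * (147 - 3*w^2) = -3*w^5 - 18*w^4 + 186*w^3 + 1008*w^2 - 1911*w - 6174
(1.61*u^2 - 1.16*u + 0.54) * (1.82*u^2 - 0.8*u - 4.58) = 2.9302*u^4 - 3.3992*u^3 - 5.463*u^2 + 4.8808*u - 2.4732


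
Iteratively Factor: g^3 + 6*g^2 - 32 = (g + 4)*(g^2 + 2*g - 8) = (g + 4)^2*(g - 2)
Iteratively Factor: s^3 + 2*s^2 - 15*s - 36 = (s + 3)*(s^2 - s - 12) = (s - 4)*(s + 3)*(s + 3)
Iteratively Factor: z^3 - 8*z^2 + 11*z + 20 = (z - 5)*(z^2 - 3*z - 4) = (z - 5)*(z + 1)*(z - 4)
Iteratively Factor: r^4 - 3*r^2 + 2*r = (r - 1)*(r^3 + r^2 - 2*r) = (r - 1)^2*(r^2 + 2*r) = r*(r - 1)^2*(r + 2)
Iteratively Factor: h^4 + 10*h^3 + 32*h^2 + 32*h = (h + 2)*(h^3 + 8*h^2 + 16*h) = (h + 2)*(h + 4)*(h^2 + 4*h) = h*(h + 2)*(h + 4)*(h + 4)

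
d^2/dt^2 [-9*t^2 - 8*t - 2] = -18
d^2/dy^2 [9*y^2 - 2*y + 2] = 18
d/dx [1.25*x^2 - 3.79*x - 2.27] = 2.5*x - 3.79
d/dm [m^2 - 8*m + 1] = 2*m - 8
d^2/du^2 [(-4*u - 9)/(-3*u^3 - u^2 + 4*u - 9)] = 2*((4*u + 9)*(9*u^2 + 2*u - 4)^2 + (-36*u^2 - 8*u - (4*u + 9)*(9*u + 1) + 16)*(3*u^3 + u^2 - 4*u + 9))/(3*u^3 + u^2 - 4*u + 9)^3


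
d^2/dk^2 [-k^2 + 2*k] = -2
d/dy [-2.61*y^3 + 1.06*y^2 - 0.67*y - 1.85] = -7.83*y^2 + 2.12*y - 0.67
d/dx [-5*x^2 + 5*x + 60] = 5 - 10*x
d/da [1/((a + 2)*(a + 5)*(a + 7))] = (-(a + 2)*(a + 5) - (a + 2)*(a + 7) - (a + 5)*(a + 7))/((a + 2)^2*(a + 5)^2*(a + 7)^2)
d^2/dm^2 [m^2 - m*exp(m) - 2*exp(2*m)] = -m*exp(m) - 8*exp(2*m) - 2*exp(m) + 2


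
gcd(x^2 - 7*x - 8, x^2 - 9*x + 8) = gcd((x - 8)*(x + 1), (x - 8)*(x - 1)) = x - 8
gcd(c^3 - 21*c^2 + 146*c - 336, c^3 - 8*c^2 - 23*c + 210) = c^2 - 13*c + 42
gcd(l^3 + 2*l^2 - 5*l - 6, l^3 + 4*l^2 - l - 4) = l + 1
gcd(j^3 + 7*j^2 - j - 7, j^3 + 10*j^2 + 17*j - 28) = j^2 + 6*j - 7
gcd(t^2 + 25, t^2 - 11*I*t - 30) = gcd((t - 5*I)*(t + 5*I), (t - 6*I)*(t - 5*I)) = t - 5*I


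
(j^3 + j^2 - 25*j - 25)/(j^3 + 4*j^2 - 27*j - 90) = (j^2 + 6*j + 5)/(j^2 + 9*j + 18)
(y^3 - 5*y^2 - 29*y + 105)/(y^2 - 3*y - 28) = (y^2 + 2*y - 15)/(y + 4)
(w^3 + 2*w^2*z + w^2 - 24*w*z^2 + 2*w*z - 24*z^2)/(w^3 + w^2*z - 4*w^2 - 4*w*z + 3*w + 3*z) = (w^3 + 2*w^2*z + w^2 - 24*w*z^2 + 2*w*z - 24*z^2)/(w^3 + w^2*z - 4*w^2 - 4*w*z + 3*w + 3*z)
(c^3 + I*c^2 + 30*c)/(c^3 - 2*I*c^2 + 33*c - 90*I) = c/(c - 3*I)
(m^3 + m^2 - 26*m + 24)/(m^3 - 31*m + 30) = (m - 4)/(m - 5)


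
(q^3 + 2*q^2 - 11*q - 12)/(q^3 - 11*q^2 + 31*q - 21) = (q^2 + 5*q + 4)/(q^2 - 8*q + 7)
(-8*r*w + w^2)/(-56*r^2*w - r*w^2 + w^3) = 1/(7*r + w)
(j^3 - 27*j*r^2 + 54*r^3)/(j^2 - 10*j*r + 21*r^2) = (-j^2 - 3*j*r + 18*r^2)/(-j + 7*r)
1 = 1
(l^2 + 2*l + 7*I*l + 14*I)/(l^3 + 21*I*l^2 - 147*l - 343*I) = (l + 2)/(l^2 + 14*I*l - 49)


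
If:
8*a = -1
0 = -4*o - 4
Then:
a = -1/8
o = -1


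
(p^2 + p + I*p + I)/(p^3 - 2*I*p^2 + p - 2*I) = (p + 1)/(p^2 - 3*I*p - 2)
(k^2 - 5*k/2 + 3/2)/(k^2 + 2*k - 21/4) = 2*(k - 1)/(2*k + 7)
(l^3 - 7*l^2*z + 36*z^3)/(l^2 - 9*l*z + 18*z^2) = l + 2*z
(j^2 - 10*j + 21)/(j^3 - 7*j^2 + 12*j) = (j - 7)/(j*(j - 4))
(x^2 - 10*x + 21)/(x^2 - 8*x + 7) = (x - 3)/(x - 1)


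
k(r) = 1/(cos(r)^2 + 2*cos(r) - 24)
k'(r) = (2*sin(r)*cos(r) + 2*sin(r))/(cos(r)^2 + 2*cos(r) - 24)^2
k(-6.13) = -0.05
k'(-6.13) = 0.00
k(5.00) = -0.04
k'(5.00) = -0.00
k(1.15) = -0.04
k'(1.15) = 0.00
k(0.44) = -0.05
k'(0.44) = 0.00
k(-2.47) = -0.04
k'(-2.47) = -0.00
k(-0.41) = -0.05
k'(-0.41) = -0.00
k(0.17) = -0.05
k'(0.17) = 0.00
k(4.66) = -0.04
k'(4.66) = -0.00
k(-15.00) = -0.04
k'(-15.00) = 0.00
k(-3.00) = -0.04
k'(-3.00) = 0.00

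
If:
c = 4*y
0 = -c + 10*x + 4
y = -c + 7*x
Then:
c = -56/11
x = -10/11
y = -14/11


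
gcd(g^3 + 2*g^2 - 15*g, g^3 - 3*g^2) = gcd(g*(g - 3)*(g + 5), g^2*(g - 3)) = g^2 - 3*g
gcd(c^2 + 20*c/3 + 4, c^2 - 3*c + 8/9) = 1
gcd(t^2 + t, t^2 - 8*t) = t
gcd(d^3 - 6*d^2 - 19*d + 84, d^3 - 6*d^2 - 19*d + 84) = d^3 - 6*d^2 - 19*d + 84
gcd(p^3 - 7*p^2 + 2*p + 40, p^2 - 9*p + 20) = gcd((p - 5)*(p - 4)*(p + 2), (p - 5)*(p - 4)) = p^2 - 9*p + 20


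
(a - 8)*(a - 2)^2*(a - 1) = a^4 - 13*a^3 + 48*a^2 - 68*a + 32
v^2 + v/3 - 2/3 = (v - 2/3)*(v + 1)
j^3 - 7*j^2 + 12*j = j*(j - 4)*(j - 3)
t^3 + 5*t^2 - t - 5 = (t - 1)*(t + 1)*(t + 5)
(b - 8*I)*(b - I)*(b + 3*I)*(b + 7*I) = b^4 + I*b^3 + 61*b^2 + 109*I*b + 168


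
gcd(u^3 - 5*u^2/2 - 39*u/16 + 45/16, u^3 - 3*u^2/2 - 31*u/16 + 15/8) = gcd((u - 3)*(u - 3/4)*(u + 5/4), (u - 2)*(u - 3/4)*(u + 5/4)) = u^2 + u/2 - 15/16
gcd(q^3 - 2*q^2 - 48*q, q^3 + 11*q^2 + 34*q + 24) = q + 6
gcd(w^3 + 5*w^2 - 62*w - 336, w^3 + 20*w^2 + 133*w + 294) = w^2 + 13*w + 42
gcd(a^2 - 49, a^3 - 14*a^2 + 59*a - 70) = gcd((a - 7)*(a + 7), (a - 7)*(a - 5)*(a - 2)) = a - 7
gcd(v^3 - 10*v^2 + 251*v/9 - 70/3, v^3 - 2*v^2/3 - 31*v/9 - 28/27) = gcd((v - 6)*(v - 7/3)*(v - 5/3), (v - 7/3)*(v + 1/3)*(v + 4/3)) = v - 7/3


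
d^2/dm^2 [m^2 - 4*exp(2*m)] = 2 - 16*exp(2*m)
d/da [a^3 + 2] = 3*a^2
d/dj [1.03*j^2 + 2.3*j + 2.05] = 2.06*j + 2.3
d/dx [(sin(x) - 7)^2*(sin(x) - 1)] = 3*(sin(x) - 7)*(sin(x) - 3)*cos(x)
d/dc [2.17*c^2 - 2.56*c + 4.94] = 4.34*c - 2.56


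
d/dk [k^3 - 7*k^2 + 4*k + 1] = 3*k^2 - 14*k + 4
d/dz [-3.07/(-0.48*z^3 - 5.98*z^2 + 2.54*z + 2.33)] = (-4.4208*z^2 - 36.7172*z + 7.7978)/(0.48*z^3 + 5.98*z^2 - 2.54*z - 2.33)^2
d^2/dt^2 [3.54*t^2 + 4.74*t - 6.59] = 7.08000000000000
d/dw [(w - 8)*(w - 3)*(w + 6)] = 3*w^2 - 10*w - 42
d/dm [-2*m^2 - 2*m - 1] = -4*m - 2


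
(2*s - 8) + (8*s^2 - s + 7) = 8*s^2 + s - 1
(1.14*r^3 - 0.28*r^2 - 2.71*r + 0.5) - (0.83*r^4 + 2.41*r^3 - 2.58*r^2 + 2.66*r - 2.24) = -0.83*r^4 - 1.27*r^3 + 2.3*r^2 - 5.37*r + 2.74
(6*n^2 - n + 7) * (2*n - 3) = 12*n^3 - 20*n^2 + 17*n - 21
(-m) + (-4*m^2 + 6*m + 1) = -4*m^2 + 5*m + 1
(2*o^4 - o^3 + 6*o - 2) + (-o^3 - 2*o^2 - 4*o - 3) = 2*o^4 - 2*o^3 - 2*o^2 + 2*o - 5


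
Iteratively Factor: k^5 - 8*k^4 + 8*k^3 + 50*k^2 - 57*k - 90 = (k - 3)*(k^4 - 5*k^3 - 7*k^2 + 29*k + 30) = (k - 5)*(k - 3)*(k^3 - 7*k - 6) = (k - 5)*(k - 3)*(k + 1)*(k^2 - k - 6) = (k - 5)*(k - 3)^2*(k + 1)*(k + 2)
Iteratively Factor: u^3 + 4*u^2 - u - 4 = (u - 1)*(u^2 + 5*u + 4) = (u - 1)*(u + 4)*(u + 1)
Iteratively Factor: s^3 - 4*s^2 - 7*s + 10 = (s - 5)*(s^2 + s - 2) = (s - 5)*(s - 1)*(s + 2)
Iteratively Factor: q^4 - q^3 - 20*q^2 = (q)*(q^3 - q^2 - 20*q) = q*(q - 5)*(q^2 + 4*q) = q*(q - 5)*(q + 4)*(q)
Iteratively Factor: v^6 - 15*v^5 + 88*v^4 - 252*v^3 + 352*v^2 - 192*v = (v - 3)*(v^5 - 12*v^4 + 52*v^3 - 96*v^2 + 64*v) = (v - 4)*(v - 3)*(v^4 - 8*v^3 + 20*v^2 - 16*v) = (v - 4)^2*(v - 3)*(v^3 - 4*v^2 + 4*v) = (v - 4)^2*(v - 3)*(v - 2)*(v^2 - 2*v) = (v - 4)^2*(v - 3)*(v - 2)^2*(v)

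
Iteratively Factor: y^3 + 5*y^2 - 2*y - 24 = (y + 4)*(y^2 + y - 6) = (y + 3)*(y + 4)*(y - 2)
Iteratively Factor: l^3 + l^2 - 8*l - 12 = (l + 2)*(l^2 - l - 6) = (l + 2)^2*(l - 3)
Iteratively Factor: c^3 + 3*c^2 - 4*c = (c)*(c^2 + 3*c - 4) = c*(c - 1)*(c + 4)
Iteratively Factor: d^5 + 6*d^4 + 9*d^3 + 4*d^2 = (d + 1)*(d^4 + 5*d^3 + 4*d^2) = (d + 1)*(d + 4)*(d^3 + d^2) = (d + 1)^2*(d + 4)*(d^2) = d*(d + 1)^2*(d + 4)*(d)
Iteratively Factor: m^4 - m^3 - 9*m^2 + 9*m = (m - 1)*(m^3 - 9*m) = m*(m - 1)*(m^2 - 9) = m*(m - 1)*(m + 3)*(m - 3)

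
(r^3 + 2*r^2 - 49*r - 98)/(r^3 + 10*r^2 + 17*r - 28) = (r^2 - 5*r - 14)/(r^2 + 3*r - 4)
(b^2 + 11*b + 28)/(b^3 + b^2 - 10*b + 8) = (b + 7)/(b^2 - 3*b + 2)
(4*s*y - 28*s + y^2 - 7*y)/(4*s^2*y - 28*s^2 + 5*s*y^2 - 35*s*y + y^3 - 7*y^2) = 1/(s + y)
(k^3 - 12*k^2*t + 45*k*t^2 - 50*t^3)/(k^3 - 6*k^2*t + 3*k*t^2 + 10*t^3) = (k - 5*t)/(k + t)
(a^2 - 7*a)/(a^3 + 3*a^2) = (a - 7)/(a*(a + 3))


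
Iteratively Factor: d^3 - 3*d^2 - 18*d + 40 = (d + 4)*(d^2 - 7*d + 10) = (d - 5)*(d + 4)*(d - 2)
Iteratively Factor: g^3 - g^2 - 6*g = (g + 2)*(g^2 - 3*g) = (g - 3)*(g + 2)*(g)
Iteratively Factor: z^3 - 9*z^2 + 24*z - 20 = (z - 2)*(z^2 - 7*z + 10) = (z - 5)*(z - 2)*(z - 2)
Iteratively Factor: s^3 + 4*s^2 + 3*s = (s)*(s^2 + 4*s + 3) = s*(s + 3)*(s + 1)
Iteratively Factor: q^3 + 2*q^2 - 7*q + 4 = (q + 4)*(q^2 - 2*q + 1) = (q - 1)*(q + 4)*(q - 1)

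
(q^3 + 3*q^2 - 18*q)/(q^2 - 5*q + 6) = q*(q + 6)/(q - 2)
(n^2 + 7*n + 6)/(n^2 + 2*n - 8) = (n^2 + 7*n + 6)/(n^2 + 2*n - 8)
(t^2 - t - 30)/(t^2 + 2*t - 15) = (t - 6)/(t - 3)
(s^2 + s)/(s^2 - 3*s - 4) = s/(s - 4)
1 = 1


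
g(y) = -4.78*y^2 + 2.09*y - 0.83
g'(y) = 2.09 - 9.56*y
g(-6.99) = -248.99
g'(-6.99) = 68.91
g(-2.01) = -24.34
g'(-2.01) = 21.31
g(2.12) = -17.88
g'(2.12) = -18.18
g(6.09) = -165.38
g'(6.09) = -56.13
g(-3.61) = -70.67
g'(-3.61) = 36.60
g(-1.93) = -22.67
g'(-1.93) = 20.54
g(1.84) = -13.17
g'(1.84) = -15.50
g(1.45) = -7.85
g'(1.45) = -11.77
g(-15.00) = -1107.68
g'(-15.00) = 145.49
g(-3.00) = -50.12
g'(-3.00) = 30.77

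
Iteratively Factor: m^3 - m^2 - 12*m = (m)*(m^2 - m - 12) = m*(m + 3)*(m - 4)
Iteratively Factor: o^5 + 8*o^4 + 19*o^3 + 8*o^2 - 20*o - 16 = (o + 2)*(o^4 + 6*o^3 + 7*o^2 - 6*o - 8) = (o - 1)*(o + 2)*(o^3 + 7*o^2 + 14*o + 8) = (o - 1)*(o + 2)*(o + 4)*(o^2 + 3*o + 2) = (o - 1)*(o + 2)^2*(o + 4)*(o + 1)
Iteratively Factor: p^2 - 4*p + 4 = (p - 2)*(p - 2)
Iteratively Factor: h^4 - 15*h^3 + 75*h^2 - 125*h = (h - 5)*(h^3 - 10*h^2 + 25*h) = h*(h - 5)*(h^2 - 10*h + 25) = h*(h - 5)^2*(h - 5)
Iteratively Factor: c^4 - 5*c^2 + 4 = (c + 1)*(c^3 - c^2 - 4*c + 4) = (c - 2)*(c + 1)*(c^2 + c - 2) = (c - 2)*(c - 1)*(c + 1)*(c + 2)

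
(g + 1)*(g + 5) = g^2 + 6*g + 5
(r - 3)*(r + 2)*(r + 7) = r^3 + 6*r^2 - 13*r - 42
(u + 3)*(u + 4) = u^2 + 7*u + 12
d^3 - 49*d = d*(d - 7)*(d + 7)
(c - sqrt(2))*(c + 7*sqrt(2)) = c^2 + 6*sqrt(2)*c - 14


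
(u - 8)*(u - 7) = u^2 - 15*u + 56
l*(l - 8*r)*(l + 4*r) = l^3 - 4*l^2*r - 32*l*r^2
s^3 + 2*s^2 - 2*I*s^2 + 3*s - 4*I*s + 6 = (s + 2)*(s - 3*I)*(s + I)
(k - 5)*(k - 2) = k^2 - 7*k + 10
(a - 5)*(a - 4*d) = a^2 - 4*a*d - 5*a + 20*d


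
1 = 1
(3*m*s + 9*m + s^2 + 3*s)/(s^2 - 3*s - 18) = (3*m + s)/(s - 6)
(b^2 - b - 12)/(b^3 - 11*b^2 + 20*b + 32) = (b + 3)/(b^2 - 7*b - 8)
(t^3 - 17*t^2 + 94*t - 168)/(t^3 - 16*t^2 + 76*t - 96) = (t^2 - 11*t + 28)/(t^2 - 10*t + 16)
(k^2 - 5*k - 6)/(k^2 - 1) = (k - 6)/(k - 1)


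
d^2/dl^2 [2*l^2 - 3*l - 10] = 4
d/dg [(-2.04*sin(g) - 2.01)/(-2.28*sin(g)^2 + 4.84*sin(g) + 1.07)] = (-4.6512*sin(g)^2 - 9.1656*sin(g) + 7.5456)*cos(g)/(5.1984*sin(g)^4 - 22.0704*sin(g)^3 + 18.5464*sin(g)^2 + 10.3576*sin(g) + 1.1449)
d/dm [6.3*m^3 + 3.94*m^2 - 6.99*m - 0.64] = 18.9*m^2 + 7.88*m - 6.99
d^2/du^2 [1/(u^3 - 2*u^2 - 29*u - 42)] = 2*((2 - 3*u)*(-u^3 + 2*u^2 + 29*u + 42) - (-3*u^2 + 4*u + 29)^2)/(-u^3 + 2*u^2 + 29*u + 42)^3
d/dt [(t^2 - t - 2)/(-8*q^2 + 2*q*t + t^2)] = (2*(q + t)*(-t^2 + t + 2) + (2*t - 1)*(-8*q^2 + 2*q*t + t^2))/(-8*q^2 + 2*q*t + t^2)^2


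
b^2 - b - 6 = (b - 3)*(b + 2)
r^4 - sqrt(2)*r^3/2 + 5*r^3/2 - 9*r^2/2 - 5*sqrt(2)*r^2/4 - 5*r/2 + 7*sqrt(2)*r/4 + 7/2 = (r - 1)*(r + 7/2)*(r - sqrt(2))*(r + sqrt(2)/2)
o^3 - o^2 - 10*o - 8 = (o - 4)*(o + 1)*(o + 2)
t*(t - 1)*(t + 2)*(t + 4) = t^4 + 5*t^3 + 2*t^2 - 8*t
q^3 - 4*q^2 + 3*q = q*(q - 3)*(q - 1)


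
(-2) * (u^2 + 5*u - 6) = -2*u^2 - 10*u + 12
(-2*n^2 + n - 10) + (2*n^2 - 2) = n - 12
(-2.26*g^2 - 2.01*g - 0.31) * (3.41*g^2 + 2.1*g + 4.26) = -7.7066*g^4 - 11.6001*g^3 - 14.9057*g^2 - 9.2136*g - 1.3206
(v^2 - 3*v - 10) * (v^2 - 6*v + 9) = v^4 - 9*v^3 + 17*v^2 + 33*v - 90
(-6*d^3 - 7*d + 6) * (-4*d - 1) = 24*d^4 + 6*d^3 + 28*d^2 - 17*d - 6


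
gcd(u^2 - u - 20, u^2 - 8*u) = 1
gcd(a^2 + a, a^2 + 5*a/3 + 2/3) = a + 1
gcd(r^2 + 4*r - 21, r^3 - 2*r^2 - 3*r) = r - 3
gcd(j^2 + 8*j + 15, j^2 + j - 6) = j + 3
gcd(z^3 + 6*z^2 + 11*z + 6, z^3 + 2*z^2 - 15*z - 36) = z + 3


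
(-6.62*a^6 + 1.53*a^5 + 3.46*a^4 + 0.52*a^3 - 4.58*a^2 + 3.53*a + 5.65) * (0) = 0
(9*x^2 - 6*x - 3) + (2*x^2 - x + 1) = 11*x^2 - 7*x - 2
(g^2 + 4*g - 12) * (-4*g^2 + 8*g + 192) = -4*g^4 - 8*g^3 + 272*g^2 + 672*g - 2304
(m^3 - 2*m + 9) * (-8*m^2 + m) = -8*m^5 + m^4 + 16*m^3 - 74*m^2 + 9*m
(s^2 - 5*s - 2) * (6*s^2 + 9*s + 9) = 6*s^4 - 21*s^3 - 48*s^2 - 63*s - 18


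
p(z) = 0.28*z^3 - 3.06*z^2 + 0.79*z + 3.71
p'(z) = 0.84*z^2 - 6.12*z + 0.79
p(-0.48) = 2.59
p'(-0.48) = 3.92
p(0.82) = 2.45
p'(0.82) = -3.66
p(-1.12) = -1.41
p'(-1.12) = 8.70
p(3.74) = -21.49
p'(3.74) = -10.35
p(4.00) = -24.17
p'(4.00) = -10.25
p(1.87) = -3.68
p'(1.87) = -7.72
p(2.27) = -6.99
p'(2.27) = -8.77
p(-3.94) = -64.03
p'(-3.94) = 37.94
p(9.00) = -32.92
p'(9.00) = 13.75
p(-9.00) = -455.38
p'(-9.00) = 123.91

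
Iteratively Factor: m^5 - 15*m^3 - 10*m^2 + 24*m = (m + 3)*(m^4 - 3*m^3 - 6*m^2 + 8*m) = m*(m + 3)*(m^3 - 3*m^2 - 6*m + 8) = m*(m + 2)*(m + 3)*(m^2 - 5*m + 4) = m*(m - 1)*(m + 2)*(m + 3)*(m - 4)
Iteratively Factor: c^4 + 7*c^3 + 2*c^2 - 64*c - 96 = (c + 2)*(c^3 + 5*c^2 - 8*c - 48) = (c + 2)*(c + 4)*(c^2 + c - 12) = (c + 2)*(c + 4)^2*(c - 3)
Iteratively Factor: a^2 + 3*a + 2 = (a + 1)*(a + 2)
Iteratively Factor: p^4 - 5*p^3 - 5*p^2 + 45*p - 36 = (p - 4)*(p^3 - p^2 - 9*p + 9) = (p - 4)*(p - 1)*(p^2 - 9) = (p - 4)*(p - 3)*(p - 1)*(p + 3)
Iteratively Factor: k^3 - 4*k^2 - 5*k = (k)*(k^2 - 4*k - 5) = k*(k - 5)*(k + 1)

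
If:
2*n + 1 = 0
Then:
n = -1/2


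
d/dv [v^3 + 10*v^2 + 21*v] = 3*v^2 + 20*v + 21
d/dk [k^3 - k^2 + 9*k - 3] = 3*k^2 - 2*k + 9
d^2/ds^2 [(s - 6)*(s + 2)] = 2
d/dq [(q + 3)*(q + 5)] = 2*q + 8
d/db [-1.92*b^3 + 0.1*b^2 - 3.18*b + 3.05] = -5.76*b^2 + 0.2*b - 3.18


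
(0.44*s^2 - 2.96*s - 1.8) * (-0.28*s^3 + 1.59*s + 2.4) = -0.1232*s^5 + 0.8288*s^4 + 1.2036*s^3 - 3.6504*s^2 - 9.966*s - 4.32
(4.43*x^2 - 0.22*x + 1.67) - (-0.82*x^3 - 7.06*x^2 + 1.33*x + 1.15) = 0.82*x^3 + 11.49*x^2 - 1.55*x + 0.52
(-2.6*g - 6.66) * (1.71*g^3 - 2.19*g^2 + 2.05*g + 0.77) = -4.446*g^4 - 5.6946*g^3 + 9.2554*g^2 - 15.655*g - 5.1282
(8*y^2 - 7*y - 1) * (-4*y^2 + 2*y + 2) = -32*y^4 + 44*y^3 + 6*y^2 - 16*y - 2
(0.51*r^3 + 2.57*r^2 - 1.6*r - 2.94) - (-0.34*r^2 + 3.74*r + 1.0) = 0.51*r^3 + 2.91*r^2 - 5.34*r - 3.94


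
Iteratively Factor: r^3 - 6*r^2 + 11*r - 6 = (r - 2)*(r^2 - 4*r + 3) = (r - 3)*(r - 2)*(r - 1)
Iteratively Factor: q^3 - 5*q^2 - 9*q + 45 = (q + 3)*(q^2 - 8*q + 15) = (q - 3)*(q + 3)*(q - 5)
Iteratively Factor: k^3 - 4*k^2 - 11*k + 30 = (k - 5)*(k^2 + k - 6) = (k - 5)*(k + 3)*(k - 2)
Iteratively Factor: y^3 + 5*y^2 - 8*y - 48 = (y - 3)*(y^2 + 8*y + 16) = (y - 3)*(y + 4)*(y + 4)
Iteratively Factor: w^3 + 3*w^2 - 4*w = (w + 4)*(w^2 - w) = w*(w + 4)*(w - 1)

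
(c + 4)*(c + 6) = c^2 + 10*c + 24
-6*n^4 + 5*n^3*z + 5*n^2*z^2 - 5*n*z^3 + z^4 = (-3*n + z)*(-2*n + z)*(-n + z)*(n + z)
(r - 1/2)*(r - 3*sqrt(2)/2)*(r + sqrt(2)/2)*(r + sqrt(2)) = r^4 - r^3/2 - 7*r^2/2 - 3*sqrt(2)*r/2 + 7*r/4 + 3*sqrt(2)/4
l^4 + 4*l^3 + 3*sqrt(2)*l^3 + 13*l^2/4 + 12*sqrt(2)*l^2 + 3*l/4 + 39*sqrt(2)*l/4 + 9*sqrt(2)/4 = (l + 1/2)^2*(l + 3)*(l + 3*sqrt(2))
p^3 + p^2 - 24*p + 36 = (p - 3)*(p - 2)*(p + 6)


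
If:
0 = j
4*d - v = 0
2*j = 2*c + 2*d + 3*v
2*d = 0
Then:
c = 0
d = 0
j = 0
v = 0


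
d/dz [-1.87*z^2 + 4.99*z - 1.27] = 4.99 - 3.74*z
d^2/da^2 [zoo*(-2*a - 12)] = 0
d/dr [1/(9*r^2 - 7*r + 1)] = (7 - 18*r)/(9*r^2 - 7*r + 1)^2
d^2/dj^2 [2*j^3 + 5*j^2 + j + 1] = 12*j + 10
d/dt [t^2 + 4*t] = 2*t + 4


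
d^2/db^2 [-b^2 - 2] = -2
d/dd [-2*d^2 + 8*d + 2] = 8 - 4*d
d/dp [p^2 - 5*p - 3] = 2*p - 5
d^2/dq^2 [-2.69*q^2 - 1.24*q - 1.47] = -5.38000000000000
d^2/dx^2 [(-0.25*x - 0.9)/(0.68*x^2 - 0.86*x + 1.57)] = (-(0.25*x + 0.9)*(1.36*x - 0.86)*(2.72*x - 1.72) + (1.02*x + 0.794)*(0.68*x^2 - 0.86*x + 1.57))/(0.68*x^2 - 0.86*x + 1.57)^3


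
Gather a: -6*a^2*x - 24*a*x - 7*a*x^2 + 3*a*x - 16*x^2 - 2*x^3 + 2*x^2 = -6*a^2*x + a*(-7*x^2 - 21*x) - 2*x^3 - 14*x^2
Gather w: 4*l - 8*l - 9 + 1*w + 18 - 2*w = -4*l - w + 9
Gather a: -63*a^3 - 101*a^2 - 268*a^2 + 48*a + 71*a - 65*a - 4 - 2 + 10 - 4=-63*a^3 - 369*a^2 + 54*a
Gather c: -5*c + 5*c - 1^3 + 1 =0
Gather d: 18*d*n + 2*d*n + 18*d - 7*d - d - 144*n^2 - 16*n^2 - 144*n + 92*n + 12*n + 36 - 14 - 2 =d*(20*n + 10) - 160*n^2 - 40*n + 20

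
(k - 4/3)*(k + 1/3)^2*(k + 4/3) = k^4 + 2*k^3/3 - 5*k^2/3 - 32*k/27 - 16/81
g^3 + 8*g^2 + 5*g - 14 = (g - 1)*(g + 2)*(g + 7)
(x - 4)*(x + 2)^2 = x^3 - 12*x - 16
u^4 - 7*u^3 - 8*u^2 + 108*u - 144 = (u - 6)*(u - 3)*(u - 2)*(u + 4)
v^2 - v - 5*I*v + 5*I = (v - 1)*(v - 5*I)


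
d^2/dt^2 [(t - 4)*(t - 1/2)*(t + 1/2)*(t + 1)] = 12*t^2 - 18*t - 17/2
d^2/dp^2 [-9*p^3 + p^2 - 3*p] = 2 - 54*p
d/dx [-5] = 0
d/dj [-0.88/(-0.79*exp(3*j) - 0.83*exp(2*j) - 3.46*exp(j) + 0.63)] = (-2.0856*exp(2*j) - 1.4608*exp(j) - 3.0448)*exp(j)/(0.79*exp(3*j) + 0.83*exp(2*j) + 3.46*exp(j) - 0.63)^2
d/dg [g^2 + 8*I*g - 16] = 2*g + 8*I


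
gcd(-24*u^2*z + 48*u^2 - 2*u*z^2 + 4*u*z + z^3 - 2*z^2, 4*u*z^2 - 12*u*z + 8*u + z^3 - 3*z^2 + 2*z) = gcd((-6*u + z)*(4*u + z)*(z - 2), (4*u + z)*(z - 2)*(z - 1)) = 4*u*z - 8*u + z^2 - 2*z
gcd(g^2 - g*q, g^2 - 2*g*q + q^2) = -g + q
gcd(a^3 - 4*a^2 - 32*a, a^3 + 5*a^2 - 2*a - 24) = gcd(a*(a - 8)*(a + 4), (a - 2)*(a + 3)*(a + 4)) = a + 4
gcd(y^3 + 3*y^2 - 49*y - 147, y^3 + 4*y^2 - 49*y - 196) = y^2 - 49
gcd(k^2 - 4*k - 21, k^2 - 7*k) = k - 7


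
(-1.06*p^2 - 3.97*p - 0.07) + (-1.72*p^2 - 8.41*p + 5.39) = -2.78*p^2 - 12.38*p + 5.32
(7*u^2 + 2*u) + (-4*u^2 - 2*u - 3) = 3*u^2 - 3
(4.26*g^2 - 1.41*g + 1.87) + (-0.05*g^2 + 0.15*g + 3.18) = 4.21*g^2 - 1.26*g + 5.05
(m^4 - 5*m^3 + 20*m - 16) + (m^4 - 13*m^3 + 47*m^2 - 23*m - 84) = 2*m^4 - 18*m^3 + 47*m^2 - 3*m - 100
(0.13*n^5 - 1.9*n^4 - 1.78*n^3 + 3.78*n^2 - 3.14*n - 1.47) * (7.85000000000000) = 1.0205*n^5 - 14.915*n^4 - 13.973*n^3 + 29.673*n^2 - 24.649*n - 11.5395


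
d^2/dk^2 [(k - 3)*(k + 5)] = 2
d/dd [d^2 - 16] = 2*d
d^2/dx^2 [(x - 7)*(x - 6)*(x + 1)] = 6*x - 24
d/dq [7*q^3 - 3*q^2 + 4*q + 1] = 21*q^2 - 6*q + 4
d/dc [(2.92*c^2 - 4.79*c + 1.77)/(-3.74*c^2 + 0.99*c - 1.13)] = (-15.0238*c^2 + 6.6404*c + 3.6604)/(13.9876*c^4 - 7.4052*c^3 + 9.4325*c^2 - 2.2374*c + 1.2769)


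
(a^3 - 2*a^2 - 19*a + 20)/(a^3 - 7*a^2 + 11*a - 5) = (a + 4)/(a - 1)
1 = 1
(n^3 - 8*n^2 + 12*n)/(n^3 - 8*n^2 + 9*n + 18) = n*(n - 2)/(n^2 - 2*n - 3)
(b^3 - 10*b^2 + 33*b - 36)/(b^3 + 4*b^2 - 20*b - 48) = (b^2 - 6*b + 9)/(b^2 + 8*b + 12)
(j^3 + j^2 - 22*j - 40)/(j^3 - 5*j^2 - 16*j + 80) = (j + 2)/(j - 4)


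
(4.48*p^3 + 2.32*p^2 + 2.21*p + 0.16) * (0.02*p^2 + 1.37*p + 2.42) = 0.0896*p^5 + 6.184*p^4 + 14.0642*p^3 + 8.6453*p^2 + 5.5674*p + 0.3872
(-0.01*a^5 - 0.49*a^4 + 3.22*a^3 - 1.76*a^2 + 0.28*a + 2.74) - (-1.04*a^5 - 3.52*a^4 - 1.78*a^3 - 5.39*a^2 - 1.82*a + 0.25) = 1.03*a^5 + 3.03*a^4 + 5.0*a^3 + 3.63*a^2 + 2.1*a + 2.49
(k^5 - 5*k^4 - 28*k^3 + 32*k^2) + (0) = k^5 - 5*k^4 - 28*k^3 + 32*k^2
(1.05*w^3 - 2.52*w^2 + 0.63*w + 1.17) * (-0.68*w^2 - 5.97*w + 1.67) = -0.714*w^5 - 4.5549*w^4 + 16.3695*w^3 - 8.7651*w^2 - 5.9328*w + 1.9539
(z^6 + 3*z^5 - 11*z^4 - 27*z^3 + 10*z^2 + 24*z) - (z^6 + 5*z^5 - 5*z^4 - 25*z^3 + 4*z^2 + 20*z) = -2*z^5 - 6*z^4 - 2*z^3 + 6*z^2 + 4*z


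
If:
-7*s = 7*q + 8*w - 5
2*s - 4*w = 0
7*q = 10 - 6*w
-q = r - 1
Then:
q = 95/56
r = -39/56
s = -5/8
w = -5/16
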